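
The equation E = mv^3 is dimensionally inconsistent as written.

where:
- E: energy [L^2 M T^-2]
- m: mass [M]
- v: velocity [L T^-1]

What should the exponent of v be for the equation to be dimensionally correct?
The exponent of v should be 2: E = mv^2

The LHS E has dimensions [L^2 M T^-2]; v has dimensions [L T^-1].
As written, the RHS mv^3 (exponent 3 on v) has dimensions [L^3 M T^-3], which does not match.
With exponent 2, the RHS mv^2 has dimensions [L^2 M T^-2], matching the LHS.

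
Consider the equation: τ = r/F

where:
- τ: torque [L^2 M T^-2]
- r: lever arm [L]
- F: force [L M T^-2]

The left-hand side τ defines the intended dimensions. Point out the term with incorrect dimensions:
The right-hand side term r/F

τ has dimensions [L^2 M T^-2], but r/F has dimensions [M^-1 T^2], so the term r/F is dimensionally wrong for τ.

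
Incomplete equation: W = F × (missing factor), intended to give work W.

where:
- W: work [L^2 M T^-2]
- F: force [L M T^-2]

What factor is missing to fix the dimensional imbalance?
d (distance), dimensions [L]

W has dimensions [L^2 M T^-2] and F has dimensions [L M T^-2].
The missing factor must have dimensions [L^2 M T^-2] / [L M T^-2] = [L], i.e. distance (d).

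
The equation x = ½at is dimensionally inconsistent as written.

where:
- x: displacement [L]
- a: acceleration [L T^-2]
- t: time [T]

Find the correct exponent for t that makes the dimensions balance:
The exponent of t should be 2: x = ½at^2

The LHS x has dimensions [L]; t has dimensions [T].
As written, the RHS ½at (exponent 1 on t) has dimensions [L T^-1], which does not match.
With exponent 2, the RHS ½at^2 has dimensions [L], matching the LHS.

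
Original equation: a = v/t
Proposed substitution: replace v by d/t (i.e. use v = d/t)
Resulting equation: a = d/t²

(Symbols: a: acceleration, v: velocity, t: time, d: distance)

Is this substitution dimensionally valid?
Yes

[v] = [L T^-1] and [d/t] = [L T^-1]. These match, so the substitution replaces a quantity by one of the same dimensions and the result a = d/t² has LHS [L T^-2] vs RHS [L T^-2] — still consistent.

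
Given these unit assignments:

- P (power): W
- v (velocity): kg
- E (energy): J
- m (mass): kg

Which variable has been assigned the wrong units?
v

The variable v (velocity) should have units m/s, not kg.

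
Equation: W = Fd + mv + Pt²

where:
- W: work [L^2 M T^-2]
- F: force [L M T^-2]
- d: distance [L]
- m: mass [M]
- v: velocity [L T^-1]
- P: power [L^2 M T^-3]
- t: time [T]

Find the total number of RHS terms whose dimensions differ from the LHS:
2

LHS W: [L^2 M T^-2]
- Fd: [L^2 M T^-2] ✓
- mv: [L M T^-1] ✗
- Pt²: [L^2 M T^-1] ✗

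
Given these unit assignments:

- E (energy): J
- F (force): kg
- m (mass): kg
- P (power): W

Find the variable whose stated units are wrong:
F

The variable F (force) should have units N, not kg.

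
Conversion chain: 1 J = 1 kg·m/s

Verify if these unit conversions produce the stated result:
The chain is incorrect (it contains an error).

Incorrect: Joule is kg·m²/s², not kg·m/s (that is momentum)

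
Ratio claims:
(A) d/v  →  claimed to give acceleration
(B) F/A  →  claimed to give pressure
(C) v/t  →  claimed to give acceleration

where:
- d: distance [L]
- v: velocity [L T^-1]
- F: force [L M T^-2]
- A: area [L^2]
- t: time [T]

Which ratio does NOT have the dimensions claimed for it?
(A) d/v does not give acceleration

(A) d/v: [T] ≠ acceleration [L T^-2] ✗
(B) F/A: [L^-1 M T^-2] = pressure [L^-1 M T^-2] ✓
(C) v/t: [L T^-2] = acceleration [L T^-2] ✓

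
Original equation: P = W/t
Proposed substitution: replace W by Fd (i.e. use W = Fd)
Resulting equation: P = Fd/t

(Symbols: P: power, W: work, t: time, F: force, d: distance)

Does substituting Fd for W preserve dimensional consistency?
Yes

[W] = [L^2 M T^-2] and [Fd] = [L^2 M T^-2]. These match, so the substitution replaces a quantity by one of the same dimensions and the result P = Fd/t has LHS [L^2 M T^-3] vs RHS [L^2 M T^-3] — still consistent.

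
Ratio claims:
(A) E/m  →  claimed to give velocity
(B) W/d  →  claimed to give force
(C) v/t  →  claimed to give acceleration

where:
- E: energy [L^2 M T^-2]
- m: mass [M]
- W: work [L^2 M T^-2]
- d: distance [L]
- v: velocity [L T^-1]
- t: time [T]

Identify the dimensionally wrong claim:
(A) E/m does not give velocity

(A) E/m: [L^2 T^-2] ≠ velocity [L T^-1] ✗
(B) W/d: [L M T^-2] = force [L M T^-2] ✓
(C) v/t: [L T^-2] = acceleration [L T^-2] ✓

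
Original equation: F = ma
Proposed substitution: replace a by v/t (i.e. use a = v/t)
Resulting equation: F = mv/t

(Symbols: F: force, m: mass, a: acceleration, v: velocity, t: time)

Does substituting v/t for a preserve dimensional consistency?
Yes

[a] = [L T^-2] and [v/t] = [L T^-2]. These match, so the substitution replaces a quantity by one of the same dimensions and the result F = mv/t has LHS [L M T^-2] vs RHS [L M T^-2] — still consistent.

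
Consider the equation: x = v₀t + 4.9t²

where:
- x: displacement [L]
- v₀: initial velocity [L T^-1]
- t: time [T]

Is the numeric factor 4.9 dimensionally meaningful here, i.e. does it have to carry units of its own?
Yes

x has dimensions [L], while t² alone has dimensions [T^2]. For the equation to balance, the factor 4.9 must carry dimensions [L T^-2] — it is a dimensional constant (a numerical value of a physical quantity with its units suppressed), not a pure number.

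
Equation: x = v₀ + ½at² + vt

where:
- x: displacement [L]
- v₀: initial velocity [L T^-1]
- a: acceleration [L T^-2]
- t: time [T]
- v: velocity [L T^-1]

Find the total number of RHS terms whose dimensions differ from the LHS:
1

LHS x: [L]
- v₀: [L T^-1] ✗
- ½at²: [L] ✓
- vt: [L] ✓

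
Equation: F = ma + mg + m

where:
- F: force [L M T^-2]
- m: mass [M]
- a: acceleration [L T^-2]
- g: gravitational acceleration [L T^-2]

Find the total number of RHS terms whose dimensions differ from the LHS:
1

LHS F: [L M T^-2]
- ma: [L M T^-2] ✓
- mg: [L M T^-2] ✓
- m: [M] ✗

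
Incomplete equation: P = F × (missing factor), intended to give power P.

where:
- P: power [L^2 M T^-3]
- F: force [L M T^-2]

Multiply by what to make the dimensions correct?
v (velocity), dimensions [L T^-1]

P has dimensions [L^2 M T^-3] and F has dimensions [L M T^-2].
The missing factor must have dimensions [L^2 M T^-3] / [L M T^-2] = [L T^-1], i.e. velocity (v).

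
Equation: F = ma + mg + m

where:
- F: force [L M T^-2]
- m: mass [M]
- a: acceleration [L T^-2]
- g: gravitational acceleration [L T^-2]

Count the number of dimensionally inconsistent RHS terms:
1

LHS F: [L M T^-2]
- ma: [L M T^-2] ✓
- mg: [L M T^-2] ✓
- m: [M] ✗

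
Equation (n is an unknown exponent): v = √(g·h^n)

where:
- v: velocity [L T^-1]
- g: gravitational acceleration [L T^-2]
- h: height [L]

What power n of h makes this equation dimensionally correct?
n = 1

v has dimensions [L T^-1]; h has dimensions [L].
With n = 1: √(g·h^1) has dimensions [L T^-1], matching the LHS ✓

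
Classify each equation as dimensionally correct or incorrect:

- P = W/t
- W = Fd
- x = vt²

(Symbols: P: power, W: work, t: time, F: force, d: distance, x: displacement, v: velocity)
Dimensionally correct: P = W/t, W = Fd
Dimensionally incorrect: x = vt²
Ordered (correct first, then incorrect): P = W/t, W = Fd, x = vt²

- P = W/t: LHS [L^2 M T^-3], RHS [L^2 M T^-3] → correct ✓
- W = Fd: LHS [L^2 M T^-2], RHS [L^2 M T^-2] → correct ✓
- x = vt²: LHS [L], RHS [L T] → incorrect ✗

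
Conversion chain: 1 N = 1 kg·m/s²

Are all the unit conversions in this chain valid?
The chain is correct (no errors).

Correct: Newton is defined as kg·m/s²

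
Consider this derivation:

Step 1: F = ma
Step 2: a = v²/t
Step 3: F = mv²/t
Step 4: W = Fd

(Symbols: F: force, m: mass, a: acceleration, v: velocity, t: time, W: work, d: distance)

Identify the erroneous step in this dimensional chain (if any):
Step 2

Step 1: F = ma → LHS [L M T^-2], RHS [L M T^-2] ✓
Step 2: a = v²/t → LHS [L T^-2], RHS [L^2 T^-3] ✗

The first dimensional inconsistency appears in step 2: a = v²/t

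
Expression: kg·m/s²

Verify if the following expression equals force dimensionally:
Yes

The expression kg·m/s² has dimensions [L M T^-2], which is exactly force [L M T^-2].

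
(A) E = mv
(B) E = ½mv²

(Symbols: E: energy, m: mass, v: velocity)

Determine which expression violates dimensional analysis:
(A)

(A) E = mv: LHS [L^2 M T^-2], RHS [L M T^-1] ✗
(B) E = ½mv²: LHS [L^2 M T^-2], RHS [L^2 M T^-2] ✓

Expression (A) E = mv is dimensionally incorrect.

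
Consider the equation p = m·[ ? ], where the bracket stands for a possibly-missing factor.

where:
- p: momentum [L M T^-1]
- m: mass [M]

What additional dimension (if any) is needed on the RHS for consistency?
[L T^-1] — velocity (e.g. v)

p has dimensions [L M T^-1]; m has dimensions [M].
The bracketed factor must supply [L M T^-1] / [M] = [L T^-1].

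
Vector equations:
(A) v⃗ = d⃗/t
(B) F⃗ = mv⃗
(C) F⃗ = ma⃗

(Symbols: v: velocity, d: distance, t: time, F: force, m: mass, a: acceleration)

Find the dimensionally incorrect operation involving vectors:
(B) F⃗ = mv⃗

(A) v⃗ = d⃗/t: LHS [L T^-1], RHS [L T^-1] ✓ — displacement (vector) divided by time (scalar)
(B) F⃗ = mv⃗: LHS [L M T^-2], RHS [L M T^-1] ✗ — mass times velocity is momentum, not force; should be ma⃗
(C) F⃗ = ma⃗: LHS [L M T^-2], RHS [L M T^-2] ✓ — Force and acceleration are vectors, mass is a scalar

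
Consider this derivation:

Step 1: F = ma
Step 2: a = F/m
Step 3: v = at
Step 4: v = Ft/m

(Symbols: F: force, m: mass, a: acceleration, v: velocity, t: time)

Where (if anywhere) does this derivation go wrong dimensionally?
No step introduces an error — all steps are dimensionally consistent.

Step 1: F = ma → LHS [L M T^-2], RHS [L M T^-2] ✓
Step 2: a = F/m → LHS [L T^-2], RHS [L T^-2] ✓
Step 3: v = at → LHS [L T^-1], RHS [L T^-1] ✓
Step 4: v = Ft/m → LHS [L T^-1], RHS [L T^-1] ✓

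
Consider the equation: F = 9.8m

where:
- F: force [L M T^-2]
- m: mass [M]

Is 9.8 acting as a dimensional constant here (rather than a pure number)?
Yes

F has dimensions [L M T^-2], while m alone has dimensions [M]. For the equation to balance, the factor 9.8 must carry dimensions [L T^-2] — it is a dimensional constant (a numerical value of a physical quantity with its units suppressed), not a pure number.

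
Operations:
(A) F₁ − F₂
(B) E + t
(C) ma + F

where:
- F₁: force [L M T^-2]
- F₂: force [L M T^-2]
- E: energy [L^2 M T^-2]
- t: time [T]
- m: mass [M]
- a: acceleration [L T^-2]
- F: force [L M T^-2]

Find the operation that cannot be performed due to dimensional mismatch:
(B) E + t

(A) F₁ − F₂: F₁ [L M T^-2] and F₂ [L M T^-2] — same dimensions ✓
(B) E + t: E [L^2 M T^-2] and t [T] — different dimensions cannot be added/subtracted ✗
(C) ma + F: ma [L M T^-2] and F [L M T^-2] — same dimensions ✓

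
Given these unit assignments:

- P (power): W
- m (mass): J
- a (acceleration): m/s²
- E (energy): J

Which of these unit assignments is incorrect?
m

The variable m (mass) should have units kg, not J.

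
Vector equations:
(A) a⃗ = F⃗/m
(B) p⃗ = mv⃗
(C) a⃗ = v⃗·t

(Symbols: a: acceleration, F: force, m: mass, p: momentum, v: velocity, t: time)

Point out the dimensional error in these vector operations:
(C) a⃗ = v⃗·t

(A) a⃗ = F⃗/m: LHS [L T^-2], RHS [L T^-2] ✓ — force (vector) divided by mass (scalar)
(B) p⃗ = mv⃗: LHS [L M T^-1], RHS [L M T^-1] ✓ — mass (scalar) times velocity (vector)
(C) a⃗ = v⃗·t: LHS [L T^-2], RHS [L] ✗ — acceleration is velocity per time; should be v⃗/t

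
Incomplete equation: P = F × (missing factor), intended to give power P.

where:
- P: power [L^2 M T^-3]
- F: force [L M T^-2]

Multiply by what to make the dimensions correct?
v (velocity), dimensions [L T^-1]

P has dimensions [L^2 M T^-3] and F has dimensions [L M T^-2].
The missing factor must have dimensions [L^2 M T^-3] / [L M T^-2] = [L T^-1], i.e. velocity (v).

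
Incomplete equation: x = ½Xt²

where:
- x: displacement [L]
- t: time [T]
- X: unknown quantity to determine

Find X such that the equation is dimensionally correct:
X = a (acceleration), dimensions [L T^-2]

x has dimensions [L]; the rest of the RHS (½ t²) has dimensions [T^2].
So X must have dimensions [L T^-2] — X = a (acceleration).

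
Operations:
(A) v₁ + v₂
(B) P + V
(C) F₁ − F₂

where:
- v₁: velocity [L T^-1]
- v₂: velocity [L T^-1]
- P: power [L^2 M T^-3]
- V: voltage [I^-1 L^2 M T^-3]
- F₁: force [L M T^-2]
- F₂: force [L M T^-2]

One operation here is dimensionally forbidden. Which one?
(B) P + V

(A) v₁ + v₂: v₁ [L T^-1] and v₂ [L T^-1] — same dimensions ✓
(B) P + V: P [L^2 M T^-3] and V [I^-1 L^2 M T^-3] — different dimensions cannot be added/subtracted ✗
(C) F₁ − F₂: F₁ [L M T^-2] and F₂ [L M T^-2] — same dimensions ✓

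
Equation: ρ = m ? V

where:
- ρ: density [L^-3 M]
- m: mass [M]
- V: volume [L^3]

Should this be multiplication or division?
division (÷): ρ = m ÷ V

ρ [L^-3 M]; m [M]; V [L^3].
m × V → [L^3 M] ✗
m ÷ V → [L^-3 M] ✓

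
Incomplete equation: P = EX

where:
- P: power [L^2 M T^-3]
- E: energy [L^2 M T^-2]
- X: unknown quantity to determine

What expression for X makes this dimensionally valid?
X = f (inverse time / frequency (1/t)), dimensions [T^-1]

P has dimensions [L^2 M T^-3]; the rest of the RHS (E) has dimensions [L^2 M T^-2].
So X must have dimensions [T^-1] — X = f (inverse time / frequency (1/t)).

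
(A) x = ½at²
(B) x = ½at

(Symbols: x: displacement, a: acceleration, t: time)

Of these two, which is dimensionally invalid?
(B)

(A) x = ½at²: LHS [L], RHS [L] ✓
(B) x = ½at: LHS [L], RHS [L T^-1] ✗

Expression (B) x = ½at is dimensionally incorrect.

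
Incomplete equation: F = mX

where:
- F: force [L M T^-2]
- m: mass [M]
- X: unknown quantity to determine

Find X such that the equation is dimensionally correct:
X = a (acceleration), dimensions [L T^-2]

F has dimensions [L M T^-2]; the rest of the RHS (m) has dimensions [M].
So X must have dimensions [L T^-2] — X = a (acceleration).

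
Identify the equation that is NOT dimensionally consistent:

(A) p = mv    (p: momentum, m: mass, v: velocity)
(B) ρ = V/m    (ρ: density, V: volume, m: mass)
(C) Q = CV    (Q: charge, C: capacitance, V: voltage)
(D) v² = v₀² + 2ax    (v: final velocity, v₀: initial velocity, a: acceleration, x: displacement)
(B) ρ = V/m

The equation (B) ρ = V/m is dimensionally incorrect.

LHS (ρ): [L^-3 M]
RHS (V/m): [L^3 M^-1] ✗

The dimensions do not match. The other three equations balance.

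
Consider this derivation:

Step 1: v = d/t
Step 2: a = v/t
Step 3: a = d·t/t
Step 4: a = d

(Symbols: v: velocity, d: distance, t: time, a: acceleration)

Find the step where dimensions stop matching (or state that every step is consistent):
Step 3

Step 1: v = d/t → LHS [L T^-1], RHS [L T^-1] ✓
Step 2: a = v/t → LHS [L T^-2], RHS [L T^-2] ✓
Step 3: a = d·t/t → LHS [L T^-2], RHS [L] ✗

The first dimensional inconsistency appears in step 3: a = d·t/t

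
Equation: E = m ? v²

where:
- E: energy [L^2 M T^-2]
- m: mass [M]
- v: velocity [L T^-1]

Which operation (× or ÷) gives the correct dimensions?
multiplication (×): E = m × v²

E [L^2 M T^-2]; m [M]; v² [L^2 T^-2].
m × v² → [L^2 M T^-2] ✓
m ÷ v² → [L^-2 M T^2] ✗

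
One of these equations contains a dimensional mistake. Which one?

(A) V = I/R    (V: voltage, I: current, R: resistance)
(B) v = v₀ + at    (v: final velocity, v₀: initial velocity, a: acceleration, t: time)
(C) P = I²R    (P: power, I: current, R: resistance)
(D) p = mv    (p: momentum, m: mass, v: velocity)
(A) V = I/R

The equation (A) V = I/R is dimensionally incorrect.

LHS (V): [I^-1 L^2 M T^-3]
RHS (I/R): [I^3 L^-2 M^-1 T^3] ✗

The dimensions do not match. The other three equations balance.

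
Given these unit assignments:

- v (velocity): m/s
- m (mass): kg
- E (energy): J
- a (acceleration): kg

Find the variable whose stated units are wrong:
a

The variable a (acceleration) should have units m/s², not kg.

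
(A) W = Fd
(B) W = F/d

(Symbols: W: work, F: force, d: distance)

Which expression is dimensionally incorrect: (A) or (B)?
(B)

(A) W = Fd: LHS [L^2 M T^-2], RHS [L^2 M T^-2] ✓
(B) W = F/d: LHS [L^2 M T^-2], RHS [M T^-2] ✗

Expression (B) W = F/d is dimensionally incorrect.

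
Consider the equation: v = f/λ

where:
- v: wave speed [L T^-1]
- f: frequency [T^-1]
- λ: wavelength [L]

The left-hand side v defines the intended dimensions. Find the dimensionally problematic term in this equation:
The right-hand side term f/λ

v has dimensions [L T^-1], but f/λ has dimensions [L^-1 T^-1], so the term f/λ is dimensionally wrong for v.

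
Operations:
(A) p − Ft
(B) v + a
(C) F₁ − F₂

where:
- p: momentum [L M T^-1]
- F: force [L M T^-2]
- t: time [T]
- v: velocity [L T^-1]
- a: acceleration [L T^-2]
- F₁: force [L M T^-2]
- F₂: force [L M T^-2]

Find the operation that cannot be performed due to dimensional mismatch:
(B) v + a

(A) p − Ft: p [L M T^-1] and Ft [L M T^-1] — same dimensions ✓
(B) v + a: v [L T^-1] and a [L T^-2] — different dimensions cannot be added/subtracted ✗
(C) F₁ − F₂: F₁ [L M T^-2] and F₂ [L M T^-2] — same dimensions ✓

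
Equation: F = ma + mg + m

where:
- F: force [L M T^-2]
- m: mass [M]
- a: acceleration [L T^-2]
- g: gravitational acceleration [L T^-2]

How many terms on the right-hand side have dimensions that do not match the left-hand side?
1

LHS F: [L M T^-2]
- ma: [L M T^-2] ✓
- mg: [L M T^-2] ✓
- m: [M] ✗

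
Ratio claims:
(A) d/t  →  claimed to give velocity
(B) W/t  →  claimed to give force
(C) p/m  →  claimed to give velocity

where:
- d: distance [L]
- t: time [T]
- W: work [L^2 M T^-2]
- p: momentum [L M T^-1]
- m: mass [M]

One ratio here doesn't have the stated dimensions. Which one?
(B) W/t does not give force

(A) d/t: [L T^-1] = velocity [L T^-1] ✓
(B) W/t: [L^2 M T^-3] ≠ force [L M T^-2] ✗
(C) p/m: [L T^-1] = velocity [L T^-1] ✓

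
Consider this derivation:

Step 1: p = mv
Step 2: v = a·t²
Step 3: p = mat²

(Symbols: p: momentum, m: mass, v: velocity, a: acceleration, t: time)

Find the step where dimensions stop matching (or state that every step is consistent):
Step 2

Step 1: p = mv → LHS [L M T^-1], RHS [L M T^-1] ✓
Step 2: v = a·t² → LHS [L T^-1], RHS [L] ✗

The first dimensional inconsistency appears in step 2: v = a·t²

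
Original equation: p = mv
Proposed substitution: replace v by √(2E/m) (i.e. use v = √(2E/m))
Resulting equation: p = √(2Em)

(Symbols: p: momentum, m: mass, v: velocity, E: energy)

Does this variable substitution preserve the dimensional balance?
Yes

[v] = [L T^-1] and [√(2E/m)] = [L T^-1]. These match, so the substitution replaces a quantity by one of the same dimensions and the result p = √(2Em) has LHS [L M T^-1] vs RHS [L M T^-1] — still consistent.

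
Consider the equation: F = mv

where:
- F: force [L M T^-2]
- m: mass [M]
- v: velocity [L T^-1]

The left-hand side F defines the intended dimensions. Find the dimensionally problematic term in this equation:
The right-hand side term mv

F has dimensions [L M T^-2], but mv has dimensions [L M T^-1], so the term mv is dimensionally wrong for F.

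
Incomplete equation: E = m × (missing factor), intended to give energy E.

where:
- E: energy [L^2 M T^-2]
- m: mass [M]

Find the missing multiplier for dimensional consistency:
v² (velocity squared), dimensions [L^2 T^-2]

E has dimensions [L^2 M T^-2] and m has dimensions [M].
The missing factor must have dimensions [L^2 M T^-2] / [M] = [L^2 T^-2], i.e. velocity squared (v²).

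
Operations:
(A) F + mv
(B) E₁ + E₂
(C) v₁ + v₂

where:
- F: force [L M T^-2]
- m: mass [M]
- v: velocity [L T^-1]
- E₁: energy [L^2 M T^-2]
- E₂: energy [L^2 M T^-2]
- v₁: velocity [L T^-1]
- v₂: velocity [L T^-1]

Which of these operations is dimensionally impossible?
(A) F + mv

(A) F + mv: F [L M T^-2] and mv [L M T^-1] — different dimensions cannot be added/subtracted ✗
(B) E₁ + E₂: E₁ [L^2 M T^-2] and E₂ [L^2 M T^-2] — same dimensions ✓
(C) v₁ + v₂: v₁ [L T^-1] and v₂ [L T^-1] — same dimensions ✓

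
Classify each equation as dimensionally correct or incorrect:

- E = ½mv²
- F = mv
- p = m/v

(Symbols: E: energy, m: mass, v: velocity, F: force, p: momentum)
Dimensionally correct: E = ½mv²
Dimensionally incorrect: F = mv, p = m/v
Ordered (correct first, then incorrect): E = ½mv², F = mv, p = m/v

- E = ½mv²: LHS [L^2 M T^-2], RHS [L^2 M T^-2] → correct ✓
- F = mv: LHS [L M T^-2], RHS [L M T^-1] → incorrect ✗
- p = m/v: LHS [L M T^-1], RHS [L^-1 M T] → incorrect ✗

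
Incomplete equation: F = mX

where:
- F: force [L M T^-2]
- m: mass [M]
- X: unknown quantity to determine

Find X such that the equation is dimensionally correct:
X = a (acceleration), dimensions [L T^-2]

F has dimensions [L M T^-2]; the rest of the RHS (m) has dimensions [M].
So X must have dimensions [L T^-2] — X = a (acceleration).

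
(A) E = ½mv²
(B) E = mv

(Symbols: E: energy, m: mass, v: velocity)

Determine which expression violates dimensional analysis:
(B)

(A) E = ½mv²: LHS [L^2 M T^-2], RHS [L^2 M T^-2] ✓
(B) E = mv: LHS [L^2 M T^-2], RHS [L M T^-1] ✗

Expression (B) E = mv is dimensionally incorrect.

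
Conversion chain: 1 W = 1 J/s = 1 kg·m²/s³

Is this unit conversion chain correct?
The chain is correct (no errors).

Correct: Watt is Joule per second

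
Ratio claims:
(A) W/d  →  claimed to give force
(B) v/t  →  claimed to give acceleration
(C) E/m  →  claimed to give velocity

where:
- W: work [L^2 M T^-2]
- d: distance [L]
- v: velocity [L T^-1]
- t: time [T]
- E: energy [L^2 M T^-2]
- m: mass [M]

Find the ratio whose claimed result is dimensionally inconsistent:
(C) E/m does not give velocity

(A) W/d: [L M T^-2] = force [L M T^-2] ✓
(B) v/t: [L T^-2] = acceleration [L T^-2] ✓
(C) E/m: [L^2 T^-2] ≠ velocity [L T^-1] ✗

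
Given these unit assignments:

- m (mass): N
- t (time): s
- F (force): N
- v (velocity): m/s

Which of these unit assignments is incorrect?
m

The variable m (mass) should have units kg, not N.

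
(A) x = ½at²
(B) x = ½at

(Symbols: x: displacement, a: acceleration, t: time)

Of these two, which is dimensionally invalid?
(B)

(A) x = ½at²: LHS [L], RHS [L] ✓
(B) x = ½at: LHS [L], RHS [L T^-1] ✗

Expression (B) x = ½at is dimensionally incorrect.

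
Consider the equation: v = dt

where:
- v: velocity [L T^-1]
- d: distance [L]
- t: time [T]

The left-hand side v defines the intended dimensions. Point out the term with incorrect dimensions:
The right-hand side term dt

v has dimensions [L T^-1], but dt has dimensions [L T], so the term dt is dimensionally wrong for v.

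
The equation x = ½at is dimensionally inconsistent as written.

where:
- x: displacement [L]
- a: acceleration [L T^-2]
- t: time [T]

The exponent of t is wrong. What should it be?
The exponent of t should be 2: x = ½at^2

The LHS x has dimensions [L]; t has dimensions [T].
As written, the RHS ½at (exponent 1 on t) has dimensions [L T^-1], which does not match.
With exponent 2, the RHS ½at^2 has dimensions [L], matching the LHS.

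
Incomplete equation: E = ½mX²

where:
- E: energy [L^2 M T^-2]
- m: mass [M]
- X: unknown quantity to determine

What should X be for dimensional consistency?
X = v (velocity), dimensions [L T^-1]

E has dimensions [L^2 M T^-2]; the rest of the RHS (½m) has dimensions [M].
So X² must have dimensions [L^2 T^-2], i.e. X has dimensions [L T^-1] — X = v (velocity).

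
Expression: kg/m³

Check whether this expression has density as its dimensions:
Yes

The expression kg/m³ has dimensions [L^-3 M], which is exactly density [L^-3 M].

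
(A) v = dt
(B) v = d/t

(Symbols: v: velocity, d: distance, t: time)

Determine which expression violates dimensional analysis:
(A)

(A) v = dt: LHS [L T^-1], RHS [L T] ✗
(B) v = d/t: LHS [L T^-1], RHS [L T^-1] ✓

Expression (A) v = dt is dimensionally incorrect.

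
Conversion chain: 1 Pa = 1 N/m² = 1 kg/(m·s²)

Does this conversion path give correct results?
The chain is correct (no errors).

Correct: Pascal is Newton per square meter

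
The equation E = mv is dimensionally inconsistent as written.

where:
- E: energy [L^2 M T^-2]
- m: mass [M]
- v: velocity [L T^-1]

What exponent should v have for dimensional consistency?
The exponent of v should be 2: E = mv^2

The LHS E has dimensions [L^2 M T^-2]; v has dimensions [L T^-1].
As written, the RHS mv (exponent 1 on v) has dimensions [L M T^-1], which does not match.
With exponent 2, the RHS mv^2 has dimensions [L^2 M T^-2], matching the LHS.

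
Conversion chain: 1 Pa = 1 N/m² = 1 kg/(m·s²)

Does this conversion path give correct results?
The chain is correct (no errors).

Correct: Pascal is Newton per square meter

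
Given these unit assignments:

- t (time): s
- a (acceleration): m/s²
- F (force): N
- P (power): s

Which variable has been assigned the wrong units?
P

The variable P (power) should have units W, not s.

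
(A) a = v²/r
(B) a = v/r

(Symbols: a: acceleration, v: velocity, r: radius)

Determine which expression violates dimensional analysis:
(B)

(A) a = v²/r: LHS [L T^-2], RHS [L T^-2] ✓
(B) a = v/r: LHS [L T^-2], RHS [T^-1] ✗

Expression (B) a = v/r is dimensionally incorrect.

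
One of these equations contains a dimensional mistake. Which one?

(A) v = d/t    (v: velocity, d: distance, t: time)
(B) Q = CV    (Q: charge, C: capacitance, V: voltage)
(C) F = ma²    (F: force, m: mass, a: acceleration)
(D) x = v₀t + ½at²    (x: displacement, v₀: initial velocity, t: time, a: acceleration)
(C) F = ma²

The equation (C) F = ma² is dimensionally incorrect.

LHS (F): [L M T^-2]
RHS (ma²): [L^2 M T^-4] ✗

The dimensions do not match. The other three equations balance.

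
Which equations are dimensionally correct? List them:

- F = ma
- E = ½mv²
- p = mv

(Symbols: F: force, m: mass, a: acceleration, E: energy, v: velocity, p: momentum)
Dimensionally correct: F = ma, E = ½mv², p = mv
Dimensionally incorrect: none
Ordered (correct first, then incorrect): F = ma, E = ½mv², p = mv

- F = ma: LHS [L M T^-2], RHS [L M T^-2] → correct ✓
- E = ½mv²: LHS [L^2 M T^-2], RHS [L^2 M T^-2] → correct ✓
- p = mv: LHS [L M T^-1], RHS [L M T^-1] → correct ✓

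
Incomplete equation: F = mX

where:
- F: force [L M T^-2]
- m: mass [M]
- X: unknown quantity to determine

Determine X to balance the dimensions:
X = a (acceleration), dimensions [L T^-2]

F has dimensions [L M T^-2]; the rest of the RHS (m) has dimensions [M].
So X must have dimensions [L T^-2] — X = a (acceleration).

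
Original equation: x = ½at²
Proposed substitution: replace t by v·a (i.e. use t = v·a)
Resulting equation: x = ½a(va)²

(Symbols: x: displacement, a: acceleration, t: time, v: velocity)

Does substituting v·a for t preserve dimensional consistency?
No

[t] = [T] and [v·a] = [L^2 T^-3]. These differ, so the substitution replaces a quantity by one of different dimensions and the result x = ½a(va)² has LHS [L] vs RHS [L^5 T^-8] — inconsistent.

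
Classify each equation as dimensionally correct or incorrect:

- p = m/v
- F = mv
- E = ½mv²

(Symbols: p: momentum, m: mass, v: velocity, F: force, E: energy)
Dimensionally correct: E = ½mv²
Dimensionally incorrect: p = m/v, F = mv
Ordered (correct first, then incorrect): E = ½mv², p = m/v, F = mv

- p = m/v: LHS [L M T^-1], RHS [L^-1 M T] → incorrect ✗
- F = mv: LHS [L M T^-2], RHS [L M T^-1] → incorrect ✗
- E = ½mv²: LHS [L^2 M T^-2], RHS [L^2 M T^-2] → correct ✓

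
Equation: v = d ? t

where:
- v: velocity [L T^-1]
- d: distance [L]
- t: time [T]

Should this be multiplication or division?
division (÷): v = d ÷ t

v [L T^-1]; d [L]; t [T].
d × t → [L T] ✗
d ÷ t → [L T^-1] ✓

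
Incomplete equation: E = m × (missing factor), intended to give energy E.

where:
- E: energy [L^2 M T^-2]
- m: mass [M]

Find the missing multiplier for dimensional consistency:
v² (velocity squared), dimensions [L^2 T^-2]

E has dimensions [L^2 M T^-2] and m has dimensions [M].
The missing factor must have dimensions [L^2 M T^-2] / [M] = [L^2 T^-2], i.e. velocity squared (v²).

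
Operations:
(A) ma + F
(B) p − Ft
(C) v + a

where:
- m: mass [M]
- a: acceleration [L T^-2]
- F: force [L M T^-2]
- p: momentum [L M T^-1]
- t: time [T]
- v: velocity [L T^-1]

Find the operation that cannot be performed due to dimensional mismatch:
(C) v + a

(A) ma + F: ma [L M T^-2] and F [L M T^-2] — same dimensions ✓
(B) p − Ft: p [L M T^-1] and Ft [L M T^-1] — same dimensions ✓
(C) v + a: v [L T^-1] and a [L T^-2] — different dimensions cannot be added/subtracted ✗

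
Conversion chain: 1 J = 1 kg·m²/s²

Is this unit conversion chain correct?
The chain is correct (no errors).

Correct: Joule is defined as kg·m²/s²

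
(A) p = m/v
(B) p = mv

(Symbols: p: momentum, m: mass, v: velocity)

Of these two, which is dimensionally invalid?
(A)

(A) p = m/v: LHS [L M T^-1], RHS [L^-1 M T] ✗
(B) p = mv: LHS [L M T^-1], RHS [L M T^-1] ✓

Expression (A) p = m/v is dimensionally incorrect.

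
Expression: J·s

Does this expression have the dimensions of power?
No

The expression J·s has dimensions [L^2 M T^-1], but power has dimensions [L^2 M T^-3].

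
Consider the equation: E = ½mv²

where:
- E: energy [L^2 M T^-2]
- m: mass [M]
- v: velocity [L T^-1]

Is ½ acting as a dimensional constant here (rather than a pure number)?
No

E has dimensions [L^2 M T^-2] and mv² already has dimensions [L^2 M T^-2], so the equation balances without ½ contributing any dimensions. ½ is a pure (dimensionless) number; changing or removing it would not affect dimensional consistency.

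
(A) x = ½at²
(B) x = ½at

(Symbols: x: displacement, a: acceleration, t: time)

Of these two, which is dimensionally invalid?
(B)

(A) x = ½at²: LHS [L], RHS [L] ✓
(B) x = ½at: LHS [L], RHS [L T^-1] ✗

Expression (B) x = ½at is dimensionally incorrect.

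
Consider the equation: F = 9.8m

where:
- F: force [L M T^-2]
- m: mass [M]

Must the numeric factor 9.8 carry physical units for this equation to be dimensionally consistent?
Yes

F has dimensions [L M T^-2], while m alone has dimensions [M]. For the equation to balance, the factor 9.8 must carry dimensions [L T^-2] — it is a dimensional constant (a numerical value of a physical quantity with its units suppressed), not a pure number.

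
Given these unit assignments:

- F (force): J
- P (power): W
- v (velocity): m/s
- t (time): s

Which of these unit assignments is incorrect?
F

The variable F (force) should have units N, not J.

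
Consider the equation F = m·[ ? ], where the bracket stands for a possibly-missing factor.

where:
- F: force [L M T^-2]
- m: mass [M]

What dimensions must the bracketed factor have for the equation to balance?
[L T^-2] — acceleration (e.g. a)

F has dimensions [L M T^-2]; m has dimensions [M].
The bracketed factor must supply [L M T^-2] / [M] = [L T^-2].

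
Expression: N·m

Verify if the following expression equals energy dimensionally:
Yes

The expression N·m has dimensions [L^2 M T^-2], which is exactly energy [L^2 M T^-2].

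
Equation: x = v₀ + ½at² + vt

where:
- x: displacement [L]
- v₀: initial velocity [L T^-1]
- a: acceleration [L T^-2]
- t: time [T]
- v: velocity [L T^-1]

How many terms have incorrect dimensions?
1

LHS x: [L]
- v₀: [L T^-1] ✗
- ½at²: [L] ✓
- vt: [L] ✓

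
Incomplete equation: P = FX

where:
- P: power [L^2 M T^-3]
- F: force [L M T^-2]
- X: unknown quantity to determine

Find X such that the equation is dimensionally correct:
X = v (velocity), dimensions [L T^-1]

P has dimensions [L^2 M T^-3]; the rest of the RHS (F) has dimensions [L M T^-2].
So X must have dimensions [L T^-1] — X = v (velocity).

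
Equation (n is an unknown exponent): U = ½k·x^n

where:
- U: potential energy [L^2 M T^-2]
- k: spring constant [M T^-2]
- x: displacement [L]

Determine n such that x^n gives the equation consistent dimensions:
n = 2

U has dimensions [L^2 M T^-2]; x has dimensions [L].
The rest of the RHS has dimensions [M T^-2], so x^n must supply [L^2].
With n = 2: ½k·x^2 has dimensions [L^2 M T^-2], matching the LHS ✓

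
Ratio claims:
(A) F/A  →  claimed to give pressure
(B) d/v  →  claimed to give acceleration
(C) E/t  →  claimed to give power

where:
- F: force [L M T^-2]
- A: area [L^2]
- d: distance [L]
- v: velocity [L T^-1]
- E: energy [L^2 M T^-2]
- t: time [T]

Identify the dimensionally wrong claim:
(B) d/v does not give acceleration

(A) F/A: [L^-1 M T^-2] = pressure [L^-1 M T^-2] ✓
(B) d/v: [T] ≠ acceleration [L T^-2] ✗
(C) E/t: [L^2 M T^-3] = power [L^2 M T^-3] ✓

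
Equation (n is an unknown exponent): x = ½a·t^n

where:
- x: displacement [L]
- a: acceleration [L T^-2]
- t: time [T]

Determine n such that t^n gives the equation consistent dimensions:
n = 2

x has dimensions [L]; t has dimensions [T].
The rest of the RHS has dimensions [L T^-2], so t^n must supply [T^2].
With n = 2: ½a·t^2 has dimensions [L], matching the LHS ✓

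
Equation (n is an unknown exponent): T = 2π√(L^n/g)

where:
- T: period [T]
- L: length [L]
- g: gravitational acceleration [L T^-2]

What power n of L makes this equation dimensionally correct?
n = 1

T has dimensions [T]; L has dimensions [L].
With n = 1: 2π√(L^1/g) has dimensions [T], matching the LHS ✓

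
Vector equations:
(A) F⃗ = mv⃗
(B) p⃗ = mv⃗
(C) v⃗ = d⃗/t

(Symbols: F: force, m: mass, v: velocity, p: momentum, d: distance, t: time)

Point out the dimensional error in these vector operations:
(A) F⃗ = mv⃗

(A) F⃗ = mv⃗: LHS [L M T^-2], RHS [L M T^-1] ✗ — mass times velocity is momentum, not force; should be ma⃗
(B) p⃗ = mv⃗: LHS [L M T^-1], RHS [L M T^-1] ✓ — mass (scalar) times velocity (vector)
(C) v⃗ = d⃗/t: LHS [L T^-1], RHS [L T^-1] ✓ — displacement (vector) divided by time (scalar)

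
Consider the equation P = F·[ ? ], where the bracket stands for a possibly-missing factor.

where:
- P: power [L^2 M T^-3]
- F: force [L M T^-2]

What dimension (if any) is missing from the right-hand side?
[L T^-1] — velocity (e.g. v)

P has dimensions [L^2 M T^-3]; F has dimensions [L M T^-2].
The bracketed factor must supply [L^2 M T^-3] / [L M T^-2] = [L T^-1].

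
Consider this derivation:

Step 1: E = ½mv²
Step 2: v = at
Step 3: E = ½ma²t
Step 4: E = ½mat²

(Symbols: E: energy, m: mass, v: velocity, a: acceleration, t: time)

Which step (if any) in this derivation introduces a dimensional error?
Step 3

Step 1: E = ½mv² → LHS [L^2 M T^-2], RHS [L^2 M T^-2] ✓
Step 2: v = at → LHS [L T^-1], RHS [L T^-1] ✓
Step 3: E = ½ma²t → LHS [L^2 M T^-2], RHS [L^2 M T^-3] ✗

The first dimensional inconsistency appears in step 3: E = ½ma²t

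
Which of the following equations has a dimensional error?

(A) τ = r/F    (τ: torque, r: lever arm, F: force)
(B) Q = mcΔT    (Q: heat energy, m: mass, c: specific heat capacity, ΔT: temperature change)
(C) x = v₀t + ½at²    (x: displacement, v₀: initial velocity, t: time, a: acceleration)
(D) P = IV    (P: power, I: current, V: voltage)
(A) τ = r/F

The equation (A) τ = r/F is dimensionally incorrect.

LHS (τ): [L^2 M T^-2]
RHS (r/F): [M^-1 T^2] ✗

The dimensions do not match. The other three equations balance.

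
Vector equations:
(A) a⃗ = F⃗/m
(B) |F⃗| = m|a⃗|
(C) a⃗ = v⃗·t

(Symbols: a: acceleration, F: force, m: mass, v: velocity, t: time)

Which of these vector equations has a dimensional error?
(C) a⃗ = v⃗·t

(A) a⃗ = F⃗/m: LHS [L T^-2], RHS [L T^-2] ✓ — force (vector) divided by mass (scalar)
(B) |F⃗| = m|a⃗|: LHS [L M T^-2], RHS [L M T^-2] ✓ — magnitudes of vectors are scalars
(C) a⃗ = v⃗·t: LHS [L T^-2], RHS [L] ✗ — acceleration is velocity per time; should be v⃗/t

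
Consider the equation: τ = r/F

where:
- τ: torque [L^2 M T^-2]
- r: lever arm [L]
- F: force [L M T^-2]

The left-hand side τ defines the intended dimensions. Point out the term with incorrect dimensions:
The right-hand side term r/F

τ has dimensions [L^2 M T^-2], but r/F has dimensions [M^-1 T^2], so the term r/F is dimensionally wrong for τ.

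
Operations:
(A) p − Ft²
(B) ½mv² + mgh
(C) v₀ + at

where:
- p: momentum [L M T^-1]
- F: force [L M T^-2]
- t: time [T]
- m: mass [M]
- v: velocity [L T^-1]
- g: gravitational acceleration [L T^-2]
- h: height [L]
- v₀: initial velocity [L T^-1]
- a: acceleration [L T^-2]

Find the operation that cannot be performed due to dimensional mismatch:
(A) p − Ft²

(A) p − Ft²: p [L M T^-1] and Ft² [L M] — different dimensions cannot be added/subtracted ✗
(B) ½mv² + mgh: ½mv² [L^2 M T^-2] and mgh [L^2 M T^-2] — same dimensions ✓
(C) v₀ + at: v₀ [L T^-1] and at [L T^-1] — same dimensions ✓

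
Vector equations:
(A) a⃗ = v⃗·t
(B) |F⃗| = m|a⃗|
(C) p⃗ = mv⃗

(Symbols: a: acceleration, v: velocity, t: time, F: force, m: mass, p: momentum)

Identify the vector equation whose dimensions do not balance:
(A) a⃗ = v⃗·t

(A) a⃗ = v⃗·t: LHS [L T^-2], RHS [L] ✗ — acceleration is velocity per time; should be v⃗/t
(B) |F⃗| = m|a⃗|: LHS [L M T^-2], RHS [L M T^-2] ✓ — magnitudes of vectors are scalars
(C) p⃗ = mv⃗: LHS [L M T^-1], RHS [L M T^-1] ✓ — mass (scalar) times velocity (vector)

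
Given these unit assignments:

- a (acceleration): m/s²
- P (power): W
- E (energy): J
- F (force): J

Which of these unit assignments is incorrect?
F

The variable F (force) should have units N, not J.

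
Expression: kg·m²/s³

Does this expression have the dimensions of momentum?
No

The expression kg·m²/s³ has dimensions [L^2 M T^-3], but momentum has dimensions [L M T^-1].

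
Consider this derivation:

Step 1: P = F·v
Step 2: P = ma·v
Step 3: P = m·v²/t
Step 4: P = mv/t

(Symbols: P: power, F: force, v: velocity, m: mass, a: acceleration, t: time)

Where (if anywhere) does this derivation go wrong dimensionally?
Step 4

Step 1: P = F·v → LHS [L^2 M T^-3], RHS [L^2 M T^-3] ✓
Step 2: P = ma·v → LHS [L^2 M T^-3], RHS [L^2 M T^-3] ✓
Step 3: P = m·v²/t → LHS [L^2 M T^-3], RHS [L^2 M T^-3] ✓
Step 4: P = mv/t → LHS [L^2 M T^-3], RHS [L M T^-2] ✗

The first dimensional inconsistency appears in step 4: P = mv/t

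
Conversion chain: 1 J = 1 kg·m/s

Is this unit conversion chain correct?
The chain is incorrect (it contains an error).

Incorrect: Joule is kg·m²/s², not kg·m/s (that is momentum)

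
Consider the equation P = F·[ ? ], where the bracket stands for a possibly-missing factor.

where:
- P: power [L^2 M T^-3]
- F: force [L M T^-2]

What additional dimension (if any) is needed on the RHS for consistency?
[L T^-1] — velocity (e.g. v)

P has dimensions [L^2 M T^-3]; F has dimensions [L M T^-2].
The bracketed factor must supply [L^2 M T^-3] / [L M T^-2] = [L T^-1].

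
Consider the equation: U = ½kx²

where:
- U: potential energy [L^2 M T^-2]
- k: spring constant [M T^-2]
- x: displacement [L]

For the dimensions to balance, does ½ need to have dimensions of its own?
No

U has dimensions [L^2 M T^-2] and kx² already has dimensions [L^2 M T^-2], so the equation balances without ½ contributing any dimensions. ½ is a pure (dimensionless) number; changing or removing it would not affect dimensional consistency.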